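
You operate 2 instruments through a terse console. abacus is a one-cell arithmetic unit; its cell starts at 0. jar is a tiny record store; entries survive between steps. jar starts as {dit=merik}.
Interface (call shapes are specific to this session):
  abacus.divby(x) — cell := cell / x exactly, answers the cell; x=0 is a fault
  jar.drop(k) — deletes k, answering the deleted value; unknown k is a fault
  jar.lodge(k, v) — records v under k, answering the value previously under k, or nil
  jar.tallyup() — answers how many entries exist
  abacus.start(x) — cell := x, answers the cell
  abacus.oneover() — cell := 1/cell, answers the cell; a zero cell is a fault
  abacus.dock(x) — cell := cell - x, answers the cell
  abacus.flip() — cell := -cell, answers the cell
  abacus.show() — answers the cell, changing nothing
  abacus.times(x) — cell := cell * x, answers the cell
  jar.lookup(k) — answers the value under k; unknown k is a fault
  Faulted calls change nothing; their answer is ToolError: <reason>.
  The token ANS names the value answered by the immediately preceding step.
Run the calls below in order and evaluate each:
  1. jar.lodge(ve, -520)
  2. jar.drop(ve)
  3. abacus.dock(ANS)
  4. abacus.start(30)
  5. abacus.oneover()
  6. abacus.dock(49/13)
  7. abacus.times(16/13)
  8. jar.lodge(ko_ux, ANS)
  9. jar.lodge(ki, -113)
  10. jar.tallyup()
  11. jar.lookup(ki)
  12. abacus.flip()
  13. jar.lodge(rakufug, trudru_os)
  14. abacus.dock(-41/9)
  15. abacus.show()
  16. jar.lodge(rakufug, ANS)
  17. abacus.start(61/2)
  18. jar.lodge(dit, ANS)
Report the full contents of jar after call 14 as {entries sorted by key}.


Step: jar.lodge[k→ve; v→-520]
Result: nil
Step: jar.drop[k→ve]
Result: -520
Step: abacus.dock[x→ANS]
Result: 520
Step: abacus.start[x→30]
Result: 30
Step: abacus.oneover[]
Result: 1/30
Step: abacus.dock[x→49/13]
Result: -1457/390
Step: abacus.times[x→16/13]
Result: -11656/2535
Step: jar.lodge[k→ko_ux; v→ANS]
Result: nil
Step: jar.lodge[k→ki; v→-113]
Result: nil
Step: jar.tallyup[]
Result: 3
Step: jar.lookup[k→ki]
Result: -113
Step: abacus.flip[]
Result: 11656/2535
Step: jar.lodge[k→rakufug; v→trudru_os]
Result: nil
Step: abacus.dock[x→-41/9]
Result: 69613/7605
Step: abacus.show[]
Result: 69613/7605
Step: jar.lodge[k→rakufug; v→ANS]
Result: trudru_os
Step: abacus.start[x→61/2]
Result: 61/2
Step: jar.lodge[k→dit; v→ANS]
Result: merik

Answer: {dit=merik, ki=-113, ko_ux=-11656/2535, rakufug=trudru_os}


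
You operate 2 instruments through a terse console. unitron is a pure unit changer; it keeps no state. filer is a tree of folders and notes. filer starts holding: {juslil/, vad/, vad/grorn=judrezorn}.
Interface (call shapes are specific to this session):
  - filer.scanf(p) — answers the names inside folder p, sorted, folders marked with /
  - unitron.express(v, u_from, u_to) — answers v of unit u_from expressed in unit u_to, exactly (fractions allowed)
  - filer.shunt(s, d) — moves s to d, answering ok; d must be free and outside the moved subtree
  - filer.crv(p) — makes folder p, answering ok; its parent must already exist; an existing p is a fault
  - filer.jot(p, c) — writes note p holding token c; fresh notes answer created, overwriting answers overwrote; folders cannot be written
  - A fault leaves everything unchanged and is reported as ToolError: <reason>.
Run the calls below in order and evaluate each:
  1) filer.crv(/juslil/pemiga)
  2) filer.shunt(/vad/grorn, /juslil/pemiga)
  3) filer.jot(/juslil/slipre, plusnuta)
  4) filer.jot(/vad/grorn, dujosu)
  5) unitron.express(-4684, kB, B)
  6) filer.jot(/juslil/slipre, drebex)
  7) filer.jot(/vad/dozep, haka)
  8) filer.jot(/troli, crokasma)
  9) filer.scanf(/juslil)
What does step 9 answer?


Answer: [pemiga/, slipre]

Derivation:
Using filer.crv with /juslil/pemiga, which returns ok.
Next I call filer.shunt with /vad/grorn, /juslil/pemiga, → ToolError: exists.
Using filer.jot with /juslil/slipre, plusnuta, — result: created.
I call filer.jot with /vad/grorn, dujosu, → overwrote.
Now I run unitron.express with -4684, kB, B: -4684000.
Next I call filer.jot with /juslil/slipre, drebex, and get overwrote.
I invoke filer.jot with /vad/dozep, haka: created.
Calling filer.jot with /troli, crokasma, and observe created.
I call filer.scanf with /juslil, → [pemiga/, slipre].


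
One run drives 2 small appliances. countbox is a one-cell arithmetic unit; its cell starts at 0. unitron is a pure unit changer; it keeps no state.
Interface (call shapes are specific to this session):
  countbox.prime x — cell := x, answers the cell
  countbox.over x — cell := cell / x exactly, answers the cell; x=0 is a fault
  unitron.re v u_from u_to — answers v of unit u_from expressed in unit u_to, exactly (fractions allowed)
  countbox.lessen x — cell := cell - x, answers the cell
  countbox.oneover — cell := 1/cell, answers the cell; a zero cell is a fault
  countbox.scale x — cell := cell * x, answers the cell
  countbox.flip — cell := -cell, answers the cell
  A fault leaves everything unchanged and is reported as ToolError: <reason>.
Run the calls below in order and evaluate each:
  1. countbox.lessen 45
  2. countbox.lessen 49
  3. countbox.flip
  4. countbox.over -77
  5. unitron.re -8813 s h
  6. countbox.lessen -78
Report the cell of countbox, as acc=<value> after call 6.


Answer: acc=5912/77

Derivation:
> countbox.lessen x='45'
:: -45
> countbox.lessen x='49'
:: -94
> countbox.flip
:: 94
> countbox.over x='-77'
:: -94/77
> unitron.re v='-8813' u_from='s' u_to='h'
:: -8813/3600
> countbox.lessen x='-78'
:: 5912/77


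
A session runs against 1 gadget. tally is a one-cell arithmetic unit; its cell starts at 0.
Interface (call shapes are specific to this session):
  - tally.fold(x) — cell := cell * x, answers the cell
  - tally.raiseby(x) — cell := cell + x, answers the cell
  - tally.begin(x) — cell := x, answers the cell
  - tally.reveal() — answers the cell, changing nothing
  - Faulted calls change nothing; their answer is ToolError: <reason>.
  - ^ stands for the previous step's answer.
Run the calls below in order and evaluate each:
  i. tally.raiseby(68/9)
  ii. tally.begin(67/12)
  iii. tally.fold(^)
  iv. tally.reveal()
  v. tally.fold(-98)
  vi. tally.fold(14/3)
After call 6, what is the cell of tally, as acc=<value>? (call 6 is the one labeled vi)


Answer: acc=-1539727/108

Derivation:
CALL tally.raiseby[x=68/9]
RET  68/9
CALL tally.begin[x=67/12]
RET  67/12
CALL tally.fold[x=^]
RET  4489/144
CALL tally.reveal[]
RET  4489/144
CALL tally.fold[x=-98]
RET  -219961/72
CALL tally.fold[x=14/3]
RET  -1539727/108


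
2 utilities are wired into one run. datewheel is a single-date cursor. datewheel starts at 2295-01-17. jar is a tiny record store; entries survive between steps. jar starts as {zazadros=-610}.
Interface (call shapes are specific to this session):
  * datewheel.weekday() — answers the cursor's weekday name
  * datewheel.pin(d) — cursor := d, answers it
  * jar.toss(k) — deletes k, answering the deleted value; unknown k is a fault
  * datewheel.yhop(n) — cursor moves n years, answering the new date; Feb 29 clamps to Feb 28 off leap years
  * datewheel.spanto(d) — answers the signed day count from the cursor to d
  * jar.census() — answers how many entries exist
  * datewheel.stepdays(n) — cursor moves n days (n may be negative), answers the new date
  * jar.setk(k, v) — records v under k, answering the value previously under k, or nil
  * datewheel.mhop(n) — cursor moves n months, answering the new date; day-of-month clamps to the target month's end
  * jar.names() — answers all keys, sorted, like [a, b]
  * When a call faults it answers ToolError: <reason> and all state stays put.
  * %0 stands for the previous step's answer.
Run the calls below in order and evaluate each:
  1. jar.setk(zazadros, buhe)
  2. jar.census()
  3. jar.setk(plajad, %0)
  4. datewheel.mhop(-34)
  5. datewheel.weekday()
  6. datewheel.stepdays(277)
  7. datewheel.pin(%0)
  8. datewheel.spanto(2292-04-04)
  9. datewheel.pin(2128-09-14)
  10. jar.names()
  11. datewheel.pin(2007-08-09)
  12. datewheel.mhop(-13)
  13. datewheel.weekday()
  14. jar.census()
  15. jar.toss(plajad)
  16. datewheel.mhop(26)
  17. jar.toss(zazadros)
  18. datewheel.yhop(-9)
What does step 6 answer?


Answer: 2292-12-19

Derivation:
Do: setk[zazadros; buhe]
See: -610
Do: census[]
See: 1
Do: setk[plajad; %0]
See: nil
Do: mhop[-34]
See: 2292-03-17
Do: weekday[]
See: Thursday
Do: stepdays[277]
See: 2292-12-19
Do: pin[%0]
See: 2292-12-19
Do: spanto[2292-04-04]
See: -259
Do: pin[2128-09-14]
See: 2128-09-14
Do: names[]
See: [plajad, zazadros]
Do: pin[2007-08-09]
See: 2007-08-09
Do: mhop[-13]
See: 2006-07-09
Do: weekday[]
See: Sunday
Do: census[]
See: 2
Do: toss[plajad]
See: 1
Do: mhop[26]
See: 2008-09-09
Do: toss[zazadros]
See: buhe
Do: yhop[-9]
See: 1999-09-09


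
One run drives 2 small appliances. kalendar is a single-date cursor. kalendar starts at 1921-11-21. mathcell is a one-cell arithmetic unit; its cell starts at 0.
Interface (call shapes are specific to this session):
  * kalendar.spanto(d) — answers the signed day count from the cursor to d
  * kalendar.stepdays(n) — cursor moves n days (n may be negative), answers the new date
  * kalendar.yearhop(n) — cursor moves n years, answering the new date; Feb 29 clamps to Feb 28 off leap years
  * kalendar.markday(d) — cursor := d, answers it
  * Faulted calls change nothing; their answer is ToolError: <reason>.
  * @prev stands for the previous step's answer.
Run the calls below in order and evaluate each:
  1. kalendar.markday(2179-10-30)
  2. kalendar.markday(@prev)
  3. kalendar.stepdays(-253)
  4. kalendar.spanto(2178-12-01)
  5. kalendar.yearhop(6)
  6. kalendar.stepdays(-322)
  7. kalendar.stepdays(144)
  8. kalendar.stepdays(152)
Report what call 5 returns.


I invoke kalendar.markday with d→2179-10-30, and get 2179-10-30.
Then kalendar.markday with d→@prev, and observe 2179-10-30.
I call kalendar.stepdays with n→-253, yielding 2179-02-19.
I run kalendar.spanto with d→2178-12-01, yielding -80.
Next I call kalendar.yearhop with n→6, and see 2185-02-19.
Now I run kalendar.stepdays with n→-322: 2184-04-03.
I run kalendar.stepdays with n→144, and get 2184-08-25.
I invoke kalendar.stepdays with n→152, → 2185-01-24.

Answer: 2185-02-19


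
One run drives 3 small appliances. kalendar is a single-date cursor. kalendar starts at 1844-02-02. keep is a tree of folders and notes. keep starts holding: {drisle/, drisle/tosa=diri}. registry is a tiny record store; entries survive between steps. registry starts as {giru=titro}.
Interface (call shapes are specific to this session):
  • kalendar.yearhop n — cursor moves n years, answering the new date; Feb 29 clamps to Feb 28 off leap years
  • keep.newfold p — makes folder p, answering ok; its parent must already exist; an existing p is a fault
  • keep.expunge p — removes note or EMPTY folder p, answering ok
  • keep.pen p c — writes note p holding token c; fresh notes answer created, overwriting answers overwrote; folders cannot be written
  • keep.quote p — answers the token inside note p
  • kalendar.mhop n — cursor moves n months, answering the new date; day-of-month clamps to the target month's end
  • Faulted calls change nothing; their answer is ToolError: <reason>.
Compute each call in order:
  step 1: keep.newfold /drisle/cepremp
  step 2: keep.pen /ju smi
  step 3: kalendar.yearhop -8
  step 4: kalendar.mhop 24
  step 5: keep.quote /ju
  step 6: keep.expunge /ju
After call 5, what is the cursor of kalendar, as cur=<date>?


Answer: cur=1838-02-02

Derivation:
==> keep.newfold(p→/drisle/cepremp)
<== ok
==> keep.pen(p→/ju, c→smi)
<== created
==> kalendar.yearhop(n→-8)
<== 1836-02-02
==> kalendar.mhop(n→24)
<== 1838-02-02
==> keep.quote(p→/ju)
<== smi
==> keep.expunge(p→/ju)
<== ok


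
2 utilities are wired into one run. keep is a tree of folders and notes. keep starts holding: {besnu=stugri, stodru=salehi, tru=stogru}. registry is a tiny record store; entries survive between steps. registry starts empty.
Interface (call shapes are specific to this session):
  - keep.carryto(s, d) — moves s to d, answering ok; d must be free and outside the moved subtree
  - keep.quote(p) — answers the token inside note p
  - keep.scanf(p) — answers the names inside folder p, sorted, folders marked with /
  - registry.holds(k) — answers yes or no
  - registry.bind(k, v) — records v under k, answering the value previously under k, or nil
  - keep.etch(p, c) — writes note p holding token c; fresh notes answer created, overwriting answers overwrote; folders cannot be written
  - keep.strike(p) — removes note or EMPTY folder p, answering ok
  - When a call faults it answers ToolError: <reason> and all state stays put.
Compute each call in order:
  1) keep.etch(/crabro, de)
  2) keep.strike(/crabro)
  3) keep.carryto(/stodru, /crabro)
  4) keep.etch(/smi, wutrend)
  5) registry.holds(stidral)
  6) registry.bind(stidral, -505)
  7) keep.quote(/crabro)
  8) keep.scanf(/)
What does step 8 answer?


→ etch(p='/crabro', c='de')
← created
→ strike(p='/crabro')
← ok
→ carryto(s='/stodru', d='/crabro')
← ok
→ etch(p='/smi', c='wutrend')
← created
→ holds(k='stidral')
← no
→ bind(k='stidral', v='-505')
← nil
→ quote(p='/crabro')
← salehi
→ scanf(p='/')
← [besnu, crabro, smi, tru]

Answer: [besnu, crabro, smi, tru]


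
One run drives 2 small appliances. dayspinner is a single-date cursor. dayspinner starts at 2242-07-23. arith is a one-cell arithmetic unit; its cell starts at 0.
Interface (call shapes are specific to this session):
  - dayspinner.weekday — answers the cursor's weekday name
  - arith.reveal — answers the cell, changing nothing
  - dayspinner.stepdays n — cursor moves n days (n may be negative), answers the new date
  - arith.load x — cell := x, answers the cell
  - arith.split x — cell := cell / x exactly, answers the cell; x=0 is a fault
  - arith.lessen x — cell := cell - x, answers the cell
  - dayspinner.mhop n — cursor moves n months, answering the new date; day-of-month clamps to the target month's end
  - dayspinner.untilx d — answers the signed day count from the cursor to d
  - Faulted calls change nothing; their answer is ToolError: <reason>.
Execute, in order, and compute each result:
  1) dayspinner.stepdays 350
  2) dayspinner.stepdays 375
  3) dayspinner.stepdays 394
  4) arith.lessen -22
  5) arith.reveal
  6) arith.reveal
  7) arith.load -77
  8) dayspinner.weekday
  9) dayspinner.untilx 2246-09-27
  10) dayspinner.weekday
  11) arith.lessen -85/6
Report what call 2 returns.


Answer: 2244-07-17

Derivation:
Act: dayspinner.stepdays[n→350]
Obs: 2243-07-08
Act: dayspinner.stepdays[n→375]
Obs: 2244-07-17
Act: dayspinner.stepdays[n→394]
Obs: 2245-08-15
Act: arith.lessen[x→-22]
Obs: 22
Act: arith.reveal[]
Obs: 22
Act: arith.reveal[]
Obs: 22
Act: arith.load[x→-77]
Obs: -77
Act: dayspinner.weekday[]
Obs: Friday
Act: dayspinner.untilx[d→2246-09-27]
Obs: 408
Act: dayspinner.weekday[]
Obs: Friday
Act: arith.lessen[x→-85/6]
Obs: -377/6


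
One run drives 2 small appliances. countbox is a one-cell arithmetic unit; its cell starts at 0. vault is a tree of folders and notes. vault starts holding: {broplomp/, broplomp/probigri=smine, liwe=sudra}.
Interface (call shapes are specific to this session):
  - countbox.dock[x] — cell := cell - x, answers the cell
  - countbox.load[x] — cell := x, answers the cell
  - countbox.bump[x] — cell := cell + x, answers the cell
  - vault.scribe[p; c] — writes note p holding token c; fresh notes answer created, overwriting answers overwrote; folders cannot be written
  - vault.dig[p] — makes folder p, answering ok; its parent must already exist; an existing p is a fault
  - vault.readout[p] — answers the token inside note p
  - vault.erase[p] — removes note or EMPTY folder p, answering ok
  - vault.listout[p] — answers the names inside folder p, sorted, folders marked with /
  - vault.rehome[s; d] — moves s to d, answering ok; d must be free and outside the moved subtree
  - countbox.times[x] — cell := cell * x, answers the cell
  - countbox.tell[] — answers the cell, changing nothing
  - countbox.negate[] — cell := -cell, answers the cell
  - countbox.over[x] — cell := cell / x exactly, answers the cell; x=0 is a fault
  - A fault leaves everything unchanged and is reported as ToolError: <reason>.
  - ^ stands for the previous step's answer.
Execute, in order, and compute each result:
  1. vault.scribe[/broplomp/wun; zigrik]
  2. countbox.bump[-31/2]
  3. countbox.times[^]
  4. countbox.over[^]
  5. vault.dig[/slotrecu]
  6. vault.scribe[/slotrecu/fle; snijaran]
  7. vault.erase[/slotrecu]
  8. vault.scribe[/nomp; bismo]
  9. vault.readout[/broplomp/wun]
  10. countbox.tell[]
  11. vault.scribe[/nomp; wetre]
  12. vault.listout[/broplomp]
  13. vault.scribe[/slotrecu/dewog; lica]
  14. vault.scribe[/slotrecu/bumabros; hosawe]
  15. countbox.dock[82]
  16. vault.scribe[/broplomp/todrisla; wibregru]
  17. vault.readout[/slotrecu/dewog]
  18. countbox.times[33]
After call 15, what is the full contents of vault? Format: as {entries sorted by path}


>> vault.scribe(p: /broplomp/wun, c: zigrik)
<< created
>> countbox.bump(x: -31/2)
<< -31/2
>> countbox.times(x: ^)
<< 961/4
>> countbox.over(x: ^)
<< 1
>> vault.dig(p: /slotrecu)
<< ok
>> vault.scribe(p: /slotrecu/fle, c: snijaran)
<< created
>> vault.erase(p: /slotrecu)
<< ToolError: not empty
>> vault.scribe(p: /nomp, c: bismo)
<< created
>> vault.readout(p: /broplomp/wun)
<< zigrik
>> countbox.tell()
<< 1
>> vault.scribe(p: /nomp, c: wetre)
<< overwrote
>> vault.listout(p: /broplomp)
<< [probigri, wun]
>> vault.scribe(p: /slotrecu/dewog, c: lica)
<< created
>> vault.scribe(p: /slotrecu/bumabros, c: hosawe)
<< created
>> countbox.dock(x: 82)
<< -81
>> vault.scribe(p: /broplomp/todrisla, c: wibregru)
<< created
>> vault.readout(p: /slotrecu/dewog)
<< lica
>> countbox.times(x: 33)
<< -2673

Answer: {broplomp/, broplomp/probigri=smine, broplomp/wun=zigrik, liwe=sudra, nomp=wetre, slotrecu/, slotrecu/bumabros=hosawe, slotrecu/dewog=lica, slotrecu/fle=snijaran}


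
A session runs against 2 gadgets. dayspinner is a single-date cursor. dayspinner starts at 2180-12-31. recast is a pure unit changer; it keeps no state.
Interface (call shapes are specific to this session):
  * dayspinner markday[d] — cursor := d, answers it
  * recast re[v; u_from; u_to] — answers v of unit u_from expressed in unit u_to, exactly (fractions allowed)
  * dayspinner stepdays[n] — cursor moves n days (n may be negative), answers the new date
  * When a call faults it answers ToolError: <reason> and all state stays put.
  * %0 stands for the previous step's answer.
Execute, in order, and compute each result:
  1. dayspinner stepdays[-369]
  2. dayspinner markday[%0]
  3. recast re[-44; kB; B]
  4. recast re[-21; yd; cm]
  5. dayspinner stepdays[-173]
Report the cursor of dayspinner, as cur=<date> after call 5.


Answer: cur=2179-07-08

Derivation:
>>> dayspinner stepdays n: -369
= 2179-12-28
>>> dayspinner markday d: %0
= 2179-12-28
>>> recast re v: -44 u_from: kB u_to: B
= -44000
>>> recast re v: -21 u_from: yd u_to: cm
= -48006/25
>>> dayspinner stepdays n: -173
= 2179-07-08


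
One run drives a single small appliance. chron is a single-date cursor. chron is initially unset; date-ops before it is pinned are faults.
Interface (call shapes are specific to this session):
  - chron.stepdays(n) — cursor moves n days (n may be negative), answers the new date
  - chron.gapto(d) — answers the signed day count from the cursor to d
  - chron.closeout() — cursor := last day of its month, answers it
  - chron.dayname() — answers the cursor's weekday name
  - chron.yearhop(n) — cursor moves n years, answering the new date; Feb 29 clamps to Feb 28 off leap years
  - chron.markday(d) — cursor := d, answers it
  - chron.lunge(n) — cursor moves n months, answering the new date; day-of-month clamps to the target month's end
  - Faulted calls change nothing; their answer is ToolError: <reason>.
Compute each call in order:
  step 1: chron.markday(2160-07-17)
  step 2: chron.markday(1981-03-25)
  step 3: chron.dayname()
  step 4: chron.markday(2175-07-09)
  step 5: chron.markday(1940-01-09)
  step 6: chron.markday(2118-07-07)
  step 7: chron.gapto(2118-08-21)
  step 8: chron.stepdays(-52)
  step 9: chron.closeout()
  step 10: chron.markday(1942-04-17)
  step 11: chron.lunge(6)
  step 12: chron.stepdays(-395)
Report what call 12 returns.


! 1. chron.markday(2160-07-17) == 2160-07-17
! 2. chron.markday(1981-03-25) == 1981-03-25
! 3. chron.dayname() == Wednesday
! 4. chron.markday(2175-07-09) == 2175-07-09
! 5. chron.markday(1940-01-09) == 1940-01-09
! 6. chron.markday(2118-07-07) == 2118-07-07
! 7. chron.gapto(2118-08-21) == 45
! 8. chron.stepdays(-52) == 2118-05-16
! 9. chron.closeout() == 2118-05-31
! 10. chron.markday(1942-04-17) == 1942-04-17
! 11. chron.lunge(6) == 1942-10-17
! 12. chron.stepdays(-395) == 1941-09-17

Answer: 1941-09-17


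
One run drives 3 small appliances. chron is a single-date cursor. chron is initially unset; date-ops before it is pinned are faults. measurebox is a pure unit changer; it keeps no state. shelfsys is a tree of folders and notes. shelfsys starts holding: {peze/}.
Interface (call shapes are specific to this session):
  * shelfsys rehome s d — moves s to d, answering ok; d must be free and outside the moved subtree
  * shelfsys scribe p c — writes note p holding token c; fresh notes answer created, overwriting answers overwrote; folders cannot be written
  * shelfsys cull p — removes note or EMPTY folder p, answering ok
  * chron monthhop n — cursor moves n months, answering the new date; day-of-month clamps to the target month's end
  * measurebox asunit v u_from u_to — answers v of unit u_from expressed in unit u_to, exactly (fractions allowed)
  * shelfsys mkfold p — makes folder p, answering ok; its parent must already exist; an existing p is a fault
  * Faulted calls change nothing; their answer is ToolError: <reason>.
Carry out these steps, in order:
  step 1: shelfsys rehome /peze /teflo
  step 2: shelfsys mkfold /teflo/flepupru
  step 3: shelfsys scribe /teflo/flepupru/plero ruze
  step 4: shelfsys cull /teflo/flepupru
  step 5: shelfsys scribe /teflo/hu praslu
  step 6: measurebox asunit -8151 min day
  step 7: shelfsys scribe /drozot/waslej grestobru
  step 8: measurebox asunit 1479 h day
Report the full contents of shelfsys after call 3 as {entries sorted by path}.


Answer: {teflo/, teflo/flepupru/, teflo/flepupru/plero=ruze}

Derivation:
Then shelfsys rehome on s→/peze, d→/teflo, which returns ok.
Now I run shelfsys mkfold on p→/teflo/flepupru, which returns ok.
I try shelfsys scribe on p→/teflo/flepupru/plero, c→ruze, giving created.
Invoking shelfsys cull on p→/teflo/flepupru, and see ToolError: not empty.
I run shelfsys scribe on p→/teflo/hu, c→praslu, giving created.
I call measurebox asunit on v→-8151, u_from→min, u_to→day: -2717/480.
Using shelfsys scribe on p→/drozot/waslej, c→grestobru: ToolError: no parent.
I call measurebox asunit on v→1479, u_from→h, u_to→day, and get 493/8.


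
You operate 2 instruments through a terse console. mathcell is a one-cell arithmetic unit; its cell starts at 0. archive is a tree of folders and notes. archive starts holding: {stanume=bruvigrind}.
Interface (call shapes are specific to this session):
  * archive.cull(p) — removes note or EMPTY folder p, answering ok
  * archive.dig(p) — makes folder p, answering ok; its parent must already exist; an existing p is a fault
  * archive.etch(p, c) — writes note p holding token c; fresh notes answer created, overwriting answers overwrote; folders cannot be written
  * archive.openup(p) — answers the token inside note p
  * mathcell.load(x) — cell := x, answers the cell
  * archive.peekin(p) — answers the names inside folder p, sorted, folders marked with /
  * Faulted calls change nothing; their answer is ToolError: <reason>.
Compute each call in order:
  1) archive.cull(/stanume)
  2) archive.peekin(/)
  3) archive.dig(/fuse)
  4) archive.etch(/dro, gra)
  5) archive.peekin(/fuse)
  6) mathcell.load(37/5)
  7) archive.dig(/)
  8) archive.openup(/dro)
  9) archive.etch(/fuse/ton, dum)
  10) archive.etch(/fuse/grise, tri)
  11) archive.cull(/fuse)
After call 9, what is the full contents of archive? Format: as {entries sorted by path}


Answer: {dro=gra, fuse/, fuse/ton=dum}

Derivation:
Then cull on p: /stanume, yielding ok.
Using peekin on p: /, giving [].
I try dig on p: /fuse, → ok.
I use etch on p: /dro, c: gra, yielding created.
Invoking peekin on p: /fuse, and observe [].
Then load on x: 37/5, yielding 37/5.
I call dig on p: /, which returns ToolError: exists.
Then openup on p: /dro, and get gra.
I use etch on p: /fuse/ton, c: dum, and observe created.
I use etch on p: /fuse/grise, c: tri, — result: created.
I call cull on p: /fuse, which returns ToolError: not empty.


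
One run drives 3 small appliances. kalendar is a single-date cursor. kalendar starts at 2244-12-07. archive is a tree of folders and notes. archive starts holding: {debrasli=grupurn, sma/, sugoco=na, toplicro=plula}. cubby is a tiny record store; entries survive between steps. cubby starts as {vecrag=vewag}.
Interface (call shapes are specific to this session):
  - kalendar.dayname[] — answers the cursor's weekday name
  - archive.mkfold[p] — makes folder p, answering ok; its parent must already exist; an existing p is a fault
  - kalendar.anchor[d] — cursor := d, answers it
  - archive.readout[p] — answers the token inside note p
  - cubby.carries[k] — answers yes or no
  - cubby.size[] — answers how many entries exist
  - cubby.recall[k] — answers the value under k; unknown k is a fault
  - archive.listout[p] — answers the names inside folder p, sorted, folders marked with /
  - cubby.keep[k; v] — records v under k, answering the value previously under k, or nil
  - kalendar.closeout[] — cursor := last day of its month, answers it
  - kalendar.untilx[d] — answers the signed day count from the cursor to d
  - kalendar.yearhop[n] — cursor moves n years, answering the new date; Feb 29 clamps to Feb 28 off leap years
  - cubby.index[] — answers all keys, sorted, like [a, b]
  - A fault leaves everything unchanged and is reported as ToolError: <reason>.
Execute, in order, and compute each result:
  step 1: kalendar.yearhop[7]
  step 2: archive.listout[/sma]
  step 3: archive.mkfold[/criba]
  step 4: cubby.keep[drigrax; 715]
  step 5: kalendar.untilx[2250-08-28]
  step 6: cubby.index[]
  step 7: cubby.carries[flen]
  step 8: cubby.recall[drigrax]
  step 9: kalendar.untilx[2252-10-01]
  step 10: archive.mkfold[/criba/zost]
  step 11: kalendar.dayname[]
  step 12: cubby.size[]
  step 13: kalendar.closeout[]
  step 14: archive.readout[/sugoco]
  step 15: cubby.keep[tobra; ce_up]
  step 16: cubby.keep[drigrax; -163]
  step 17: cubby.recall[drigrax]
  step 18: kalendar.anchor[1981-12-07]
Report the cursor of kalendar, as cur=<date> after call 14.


Then yearhop with n='7', — result: 2251-12-07.
Next I call listout with p='/sma', and observe [].
I run mkfold with p='/criba', yielding ok.
I try keep with k='drigrax', v='715', giving nil.
I try untilx with d='2250-08-28', and get -466.
I use index(), and see [drigrax, vecrag].
Next I call carries with k='flen', and see no.
Invoking recall with k='drigrax', yielding 715.
Calling untilx with d='2252-10-01', giving 299.
Now I run mkfold with p='/criba/zost', and see ok.
I invoke dayname(): Sunday.
Then size: 2.
I run closeout, — result: 2251-12-31.
Calling readout with p='/sugoco', which returns na.
Then keep with k='tobra', v='ce_up', and get nil.
I use keep with k='drigrax', v='-163', yielding 715.
Invoking recall with k='drigrax', → -163.
Invoking anchor with d='1981-12-07', which returns 1981-12-07.

Answer: cur=2251-12-31


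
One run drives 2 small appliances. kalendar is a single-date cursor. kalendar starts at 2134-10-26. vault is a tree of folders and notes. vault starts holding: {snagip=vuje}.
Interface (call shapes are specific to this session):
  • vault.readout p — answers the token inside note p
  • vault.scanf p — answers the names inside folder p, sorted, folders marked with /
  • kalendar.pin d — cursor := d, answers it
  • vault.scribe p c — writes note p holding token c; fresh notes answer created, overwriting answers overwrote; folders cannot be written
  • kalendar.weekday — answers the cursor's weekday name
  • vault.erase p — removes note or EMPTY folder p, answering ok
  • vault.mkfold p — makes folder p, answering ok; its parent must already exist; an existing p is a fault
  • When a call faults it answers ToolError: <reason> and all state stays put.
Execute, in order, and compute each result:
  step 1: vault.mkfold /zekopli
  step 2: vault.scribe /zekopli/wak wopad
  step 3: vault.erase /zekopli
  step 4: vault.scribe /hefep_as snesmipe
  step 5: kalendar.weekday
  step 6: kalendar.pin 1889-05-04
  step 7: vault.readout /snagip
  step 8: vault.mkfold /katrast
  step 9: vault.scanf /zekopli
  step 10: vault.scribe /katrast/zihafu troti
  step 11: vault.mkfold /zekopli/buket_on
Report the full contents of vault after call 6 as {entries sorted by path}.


Invoking vault.mkfold with p: /zekopli, → ok.
Now I run vault.scribe with p: /zekopli/wak, c: wopad, — result: created.
I use vault.erase with p: /zekopli, giving ToolError: not empty.
I use vault.scribe with p: /hefep_as, c: snesmipe, and observe created.
Then kalendar.weekday(): Tuesday.
I call kalendar.pin with d: 1889-05-04, and observe 1889-05-04.
Calling vault.readout with p: /snagip, → vuje.
I try vault.mkfold with p: /katrast, and see ok.
Now I run vault.scanf with p: /zekopli, — result: [wak].
I run vault.scribe with p: /katrast/zihafu, c: troti, and see created.
Then vault.mkfold with p: /zekopli/buket_on, and get ok.

Answer: {hefep_as=snesmipe, snagip=vuje, zekopli/, zekopli/wak=wopad}


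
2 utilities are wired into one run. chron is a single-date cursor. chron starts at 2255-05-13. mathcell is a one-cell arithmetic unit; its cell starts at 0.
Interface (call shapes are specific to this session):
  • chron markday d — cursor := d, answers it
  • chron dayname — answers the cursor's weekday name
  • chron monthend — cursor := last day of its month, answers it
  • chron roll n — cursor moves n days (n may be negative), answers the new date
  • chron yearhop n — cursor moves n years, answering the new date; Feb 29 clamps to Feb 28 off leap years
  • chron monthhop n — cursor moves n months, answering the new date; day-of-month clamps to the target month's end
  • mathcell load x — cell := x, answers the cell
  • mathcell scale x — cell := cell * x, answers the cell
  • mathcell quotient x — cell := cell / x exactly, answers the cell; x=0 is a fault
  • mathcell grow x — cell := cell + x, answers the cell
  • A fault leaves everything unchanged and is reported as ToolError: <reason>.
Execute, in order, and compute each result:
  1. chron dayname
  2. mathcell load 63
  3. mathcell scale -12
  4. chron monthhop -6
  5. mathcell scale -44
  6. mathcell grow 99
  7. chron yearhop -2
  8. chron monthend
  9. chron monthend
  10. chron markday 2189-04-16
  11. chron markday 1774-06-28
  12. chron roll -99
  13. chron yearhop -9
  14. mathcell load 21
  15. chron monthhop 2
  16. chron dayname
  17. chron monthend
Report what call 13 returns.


> chron dayname
:: Sunday
> mathcell load x='63'
:: 63
> mathcell scale x='-12'
:: -756
> chron monthhop n='-6'
:: 2254-11-13
> mathcell scale x='-44'
:: 33264
> mathcell grow x='99'
:: 33363
> chron yearhop n='-2'
:: 2252-11-13
> chron monthend
:: 2252-11-30
> chron monthend
:: 2252-11-30
> chron markday d='2189-04-16'
:: 2189-04-16
> chron markday d='1774-06-28'
:: 1774-06-28
> chron roll n='-99'
:: 1774-03-21
> chron yearhop n='-9'
:: 1765-03-21
> mathcell load x='21'
:: 21
> chron monthhop n='2'
:: 1765-05-21
> chron dayname
:: Tuesday
> chron monthend
:: 1765-05-31

Answer: 1765-03-21


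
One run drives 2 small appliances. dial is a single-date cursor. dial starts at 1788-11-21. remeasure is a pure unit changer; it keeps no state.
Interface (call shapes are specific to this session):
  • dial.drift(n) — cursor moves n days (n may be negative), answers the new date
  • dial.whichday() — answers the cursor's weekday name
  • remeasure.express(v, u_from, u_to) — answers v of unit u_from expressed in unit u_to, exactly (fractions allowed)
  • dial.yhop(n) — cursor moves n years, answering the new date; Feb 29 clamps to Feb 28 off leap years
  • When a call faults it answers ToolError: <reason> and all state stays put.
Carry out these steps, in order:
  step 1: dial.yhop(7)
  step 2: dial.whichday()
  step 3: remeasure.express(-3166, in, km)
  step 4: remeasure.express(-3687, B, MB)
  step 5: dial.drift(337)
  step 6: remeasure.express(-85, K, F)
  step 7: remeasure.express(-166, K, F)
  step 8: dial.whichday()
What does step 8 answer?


Answer: Sunday

Derivation:
·→ dial.yhop(n=7)
·← 1795-11-21
·→ dial.whichday()
·← Saturday
·→ remeasure.express(v=-3166, u_from=in, u_to=km)
·← -201041/2500000
·→ remeasure.express(v=-3687, u_from=B, u_to=MB)
·← -3687/1000000
·→ dial.drift(n=337)
·← 1796-10-23
·→ remeasure.express(v=-85, u_from=K, u_to=F)
·← -61267/100
·→ remeasure.express(v=-166, u_from=K, u_to=F)
·← -75847/100
·→ dial.whichday()
·← Sunday


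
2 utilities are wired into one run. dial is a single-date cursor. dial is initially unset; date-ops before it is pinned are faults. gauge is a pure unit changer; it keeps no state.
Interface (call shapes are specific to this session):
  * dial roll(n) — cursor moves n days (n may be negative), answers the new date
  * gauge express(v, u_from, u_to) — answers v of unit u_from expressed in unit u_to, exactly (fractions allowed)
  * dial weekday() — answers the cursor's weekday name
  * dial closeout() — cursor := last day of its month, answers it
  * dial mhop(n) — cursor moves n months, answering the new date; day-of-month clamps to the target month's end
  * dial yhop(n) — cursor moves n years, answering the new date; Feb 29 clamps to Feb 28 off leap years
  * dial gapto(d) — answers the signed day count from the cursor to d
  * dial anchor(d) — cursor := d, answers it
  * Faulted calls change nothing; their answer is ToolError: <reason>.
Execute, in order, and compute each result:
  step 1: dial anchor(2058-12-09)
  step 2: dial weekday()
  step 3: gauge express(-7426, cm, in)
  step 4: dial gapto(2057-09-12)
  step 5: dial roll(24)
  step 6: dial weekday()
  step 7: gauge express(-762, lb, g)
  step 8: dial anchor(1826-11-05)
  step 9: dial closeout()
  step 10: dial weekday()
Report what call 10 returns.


Answer: Thursday

Derivation:
==> dial anchor(2058-12-09)
<== 2058-12-09
==> dial weekday()
<== Monday
==> gauge express(-7426, cm, in)
<== -371300/127
==> dial gapto(2057-09-12)
<== -453
==> dial roll(24)
<== 2059-01-02
==> dial weekday()
<== Thursday
==> gauge express(-762, lb, g)
<== -17281869297/50000
==> dial anchor(1826-11-05)
<== 1826-11-05
==> dial closeout()
<== 1826-11-30
==> dial weekday()
<== Thursday


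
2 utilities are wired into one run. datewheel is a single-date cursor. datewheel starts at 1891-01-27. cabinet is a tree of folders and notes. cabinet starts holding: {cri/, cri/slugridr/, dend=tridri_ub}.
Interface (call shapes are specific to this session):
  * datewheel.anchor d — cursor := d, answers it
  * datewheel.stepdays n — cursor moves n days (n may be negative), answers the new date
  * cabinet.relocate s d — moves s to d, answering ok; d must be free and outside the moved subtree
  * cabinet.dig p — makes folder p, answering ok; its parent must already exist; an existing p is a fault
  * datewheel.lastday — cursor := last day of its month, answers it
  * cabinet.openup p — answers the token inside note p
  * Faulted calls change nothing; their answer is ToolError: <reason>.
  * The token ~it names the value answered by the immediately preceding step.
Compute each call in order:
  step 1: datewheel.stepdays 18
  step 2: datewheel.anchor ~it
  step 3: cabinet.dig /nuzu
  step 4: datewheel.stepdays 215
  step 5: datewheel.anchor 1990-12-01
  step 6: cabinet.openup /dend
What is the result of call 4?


% 1. datewheel.stepdays(n: 18) == 1891-02-14
% 2. datewheel.anchor(d: ~it) == 1891-02-14
% 3. cabinet.dig(p: /nuzu) == ok
% 4. datewheel.stepdays(n: 215) == 1891-09-17
% 5. datewheel.anchor(d: 1990-12-01) == 1990-12-01
% 6. cabinet.openup(p: /dend) == tridri_ub

Answer: 1891-09-17


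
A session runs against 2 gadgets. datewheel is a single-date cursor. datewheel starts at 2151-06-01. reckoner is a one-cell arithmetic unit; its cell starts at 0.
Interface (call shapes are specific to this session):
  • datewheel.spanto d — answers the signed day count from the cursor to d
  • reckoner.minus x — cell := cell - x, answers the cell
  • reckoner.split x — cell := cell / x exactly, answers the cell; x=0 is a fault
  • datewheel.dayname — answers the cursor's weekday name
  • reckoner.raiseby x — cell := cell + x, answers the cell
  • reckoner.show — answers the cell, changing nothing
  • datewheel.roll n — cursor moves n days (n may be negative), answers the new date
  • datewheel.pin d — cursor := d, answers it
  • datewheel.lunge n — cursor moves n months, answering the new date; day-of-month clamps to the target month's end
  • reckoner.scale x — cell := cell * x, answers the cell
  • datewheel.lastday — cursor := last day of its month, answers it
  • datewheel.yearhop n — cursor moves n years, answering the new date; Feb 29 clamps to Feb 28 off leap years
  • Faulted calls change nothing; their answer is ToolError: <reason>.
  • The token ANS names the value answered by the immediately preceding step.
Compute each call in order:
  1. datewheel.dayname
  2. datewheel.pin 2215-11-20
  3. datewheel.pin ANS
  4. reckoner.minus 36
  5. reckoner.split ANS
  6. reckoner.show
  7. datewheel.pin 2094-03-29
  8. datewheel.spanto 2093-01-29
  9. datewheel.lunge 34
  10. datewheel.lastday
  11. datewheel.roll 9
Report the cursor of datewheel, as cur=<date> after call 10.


Answer: cur=2097-01-31

Derivation:
>> datewheel.dayname()
<< Tuesday
>> datewheel.pin(d→2215-11-20)
<< 2215-11-20
>> datewheel.pin(d→ANS)
<< 2215-11-20
>> reckoner.minus(x→36)
<< -36
>> reckoner.split(x→ANS)
<< 1
>> reckoner.show()
<< 1
>> datewheel.pin(d→2094-03-29)
<< 2094-03-29
>> datewheel.spanto(d→2093-01-29)
<< -424
>> datewheel.lunge(n→34)
<< 2097-01-29
>> datewheel.lastday()
<< 2097-01-31
>> datewheel.roll(n→9)
<< 2097-02-09


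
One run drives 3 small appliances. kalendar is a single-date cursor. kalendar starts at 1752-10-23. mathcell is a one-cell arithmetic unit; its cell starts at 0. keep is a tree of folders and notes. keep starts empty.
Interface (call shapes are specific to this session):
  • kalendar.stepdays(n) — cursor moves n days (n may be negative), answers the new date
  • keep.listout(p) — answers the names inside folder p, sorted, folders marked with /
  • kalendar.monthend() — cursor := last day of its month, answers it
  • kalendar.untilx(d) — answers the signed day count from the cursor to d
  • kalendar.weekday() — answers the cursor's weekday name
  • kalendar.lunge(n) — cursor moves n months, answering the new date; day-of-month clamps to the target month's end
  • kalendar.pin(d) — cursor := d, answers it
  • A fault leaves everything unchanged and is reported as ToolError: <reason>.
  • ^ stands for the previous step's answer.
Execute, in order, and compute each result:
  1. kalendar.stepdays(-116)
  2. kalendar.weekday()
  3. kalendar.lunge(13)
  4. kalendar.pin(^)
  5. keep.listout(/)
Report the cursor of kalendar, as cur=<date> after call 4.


Answer: cur=1753-07-29

Derivation:
I use stepdays using -116, — result: 1752-06-29.
I run weekday(), and observe Thursday.
Using lunge using 13, giving 1753-07-29.
Then pin using ^, → 1753-07-29.
Invoking listout using /, and see [].
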